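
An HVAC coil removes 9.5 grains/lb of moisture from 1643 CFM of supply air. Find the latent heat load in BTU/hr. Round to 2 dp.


Q = 0.68 * 1643 * 9.5 = 10613.78 BTU/hr

10613.78 BTU/hr


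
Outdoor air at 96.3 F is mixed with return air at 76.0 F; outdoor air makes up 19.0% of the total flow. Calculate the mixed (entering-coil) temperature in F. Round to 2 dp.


T_mix = 76.0 + (19.0/100)*(96.3-76.0) = 79.86 F

79.86 F


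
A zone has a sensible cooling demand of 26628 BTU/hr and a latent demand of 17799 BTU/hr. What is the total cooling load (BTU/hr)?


Qt = 26628 + 17799 = 44427 BTU/hr

44427 BTU/hr


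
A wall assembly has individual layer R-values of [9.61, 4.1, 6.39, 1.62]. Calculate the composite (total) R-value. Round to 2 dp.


R_total = 9.61 + 4.1 + 6.39 + 1.62 = 21.72

21.72


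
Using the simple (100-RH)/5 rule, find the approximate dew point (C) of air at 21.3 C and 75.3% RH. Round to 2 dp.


Td = 21.3 - (100-75.3)/5 = 16.36 C

16.36 C


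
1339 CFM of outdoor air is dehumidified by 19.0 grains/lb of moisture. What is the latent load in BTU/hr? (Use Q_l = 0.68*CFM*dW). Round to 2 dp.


Q = 0.68 * 1339 * 19.0 = 17299.88 BTU/hr

17299.88 BTU/hr


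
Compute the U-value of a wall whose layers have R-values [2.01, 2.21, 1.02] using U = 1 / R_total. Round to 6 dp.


R_total = 2.01 + 2.21 + 1.02 = 5.24
U = 1/5.24 = 0.190840

0.190840


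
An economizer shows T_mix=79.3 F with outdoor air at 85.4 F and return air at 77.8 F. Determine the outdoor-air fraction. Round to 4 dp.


frac = (79.3 - 77.8) / (85.4 - 77.8) = 0.1974

0.1974


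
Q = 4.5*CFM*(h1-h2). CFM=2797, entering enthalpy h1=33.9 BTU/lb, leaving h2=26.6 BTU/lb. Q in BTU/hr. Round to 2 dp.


Q = 4.5 * 2797 * (33.9 - 26.6) = 91881.45 BTU/hr

91881.45 BTU/hr


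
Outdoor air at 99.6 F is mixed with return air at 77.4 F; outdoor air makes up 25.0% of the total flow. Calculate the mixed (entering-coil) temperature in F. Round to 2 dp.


T_mix = 77.4 + (25.0/100)*(99.6-77.4) = 82.95 F

82.95 F


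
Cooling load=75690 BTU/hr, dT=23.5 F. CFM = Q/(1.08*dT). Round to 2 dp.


CFM = 75690 / (1.08 * 23.5) = 2982.27

2982.27 CFM


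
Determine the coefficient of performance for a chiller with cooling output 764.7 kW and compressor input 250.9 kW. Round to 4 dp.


COP = 764.7 / 250.9 = 3.0478

3.0478


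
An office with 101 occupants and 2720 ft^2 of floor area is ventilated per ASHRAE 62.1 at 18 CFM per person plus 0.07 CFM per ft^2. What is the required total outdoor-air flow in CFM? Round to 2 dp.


Total = 101*18 + 2720*0.07 = 2008.40 CFM

2008.40 CFM


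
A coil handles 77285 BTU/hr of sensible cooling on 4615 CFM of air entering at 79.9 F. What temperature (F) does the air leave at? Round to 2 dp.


dT = 77285/(1.08*4615) = 15.5060
T_leave = 79.9 - 15.5060 = 64.39 F

64.39 F


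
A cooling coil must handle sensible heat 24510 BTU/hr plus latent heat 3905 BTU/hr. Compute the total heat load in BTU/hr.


Qt = 24510 + 3905 = 28415 BTU/hr

28415 BTU/hr


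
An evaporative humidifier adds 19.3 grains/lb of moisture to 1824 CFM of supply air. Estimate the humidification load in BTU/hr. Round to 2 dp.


Q = 0.68 * 1824 * 19.3 = 23938.18 BTU/hr

23938.18 BTU/hr


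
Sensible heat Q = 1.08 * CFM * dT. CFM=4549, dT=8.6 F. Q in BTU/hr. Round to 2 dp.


Q = 1.08 * 4549 * 8.6 = 42251.11 BTU/hr

42251.11 BTU/hr


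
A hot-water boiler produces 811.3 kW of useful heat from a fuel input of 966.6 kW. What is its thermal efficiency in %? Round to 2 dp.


eta = (811.3/966.6)*100 = 83.93 %

83.93 %


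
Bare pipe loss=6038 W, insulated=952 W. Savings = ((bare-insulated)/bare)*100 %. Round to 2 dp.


Savings = ((6038-952)/6038)*100 = 84.23 %

84.23 %


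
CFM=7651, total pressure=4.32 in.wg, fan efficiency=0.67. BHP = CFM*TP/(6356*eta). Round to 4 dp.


BHP = 7651 * 4.32 / (6356 * 0.67) = 7.7615 hp

7.7615 hp


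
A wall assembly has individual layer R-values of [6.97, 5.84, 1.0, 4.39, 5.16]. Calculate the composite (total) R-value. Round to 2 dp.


R_total = 6.97 + 5.84 + 1.0 + 4.39 + 5.16 = 23.36

23.36


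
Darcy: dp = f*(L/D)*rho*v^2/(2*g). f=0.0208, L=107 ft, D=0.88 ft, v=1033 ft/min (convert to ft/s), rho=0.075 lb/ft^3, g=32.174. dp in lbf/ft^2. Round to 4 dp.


v_fps = 1033/60 = 17.2167 ft/s
dp = 0.0208*(107/0.88)*0.075*17.2167^2/(2*32.174) = 0.8738 lbf/ft^2

0.8738 lbf/ft^2


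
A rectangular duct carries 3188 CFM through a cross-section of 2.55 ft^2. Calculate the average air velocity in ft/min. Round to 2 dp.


V = 3188 / 2.55 = 1250.20 ft/min

1250.20 ft/min


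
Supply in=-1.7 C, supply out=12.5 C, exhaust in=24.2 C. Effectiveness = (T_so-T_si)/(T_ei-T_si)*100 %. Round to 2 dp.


eff = (12.5-(-1.7))/(24.2-(-1.7))*100 = 54.83 %

54.83 %


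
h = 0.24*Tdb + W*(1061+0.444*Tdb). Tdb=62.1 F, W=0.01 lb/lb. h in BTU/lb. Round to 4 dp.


h = 0.24*62.1 + 0.01*(1061+0.444*62.1) = 25.7897 BTU/lb

25.7897 BTU/lb


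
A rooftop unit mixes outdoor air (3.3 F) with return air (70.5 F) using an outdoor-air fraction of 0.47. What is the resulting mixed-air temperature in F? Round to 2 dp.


T_mix = 0.47*3.3 + 0.53*70.5 = 38.92 F

38.92 F


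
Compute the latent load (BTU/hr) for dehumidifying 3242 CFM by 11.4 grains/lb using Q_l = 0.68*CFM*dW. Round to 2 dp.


Q = 0.68 * 3242 * 11.4 = 25131.98 BTU/hr

25131.98 BTU/hr


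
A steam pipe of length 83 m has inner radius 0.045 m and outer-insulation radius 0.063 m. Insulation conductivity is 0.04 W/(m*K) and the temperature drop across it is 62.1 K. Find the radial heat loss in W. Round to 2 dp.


Q = 2*pi*0.04*83*62.1/ln(0.063/0.045) = 3850.00 W

3850.00 W


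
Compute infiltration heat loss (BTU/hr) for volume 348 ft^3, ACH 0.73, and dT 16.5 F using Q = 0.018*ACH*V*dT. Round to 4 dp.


Q = 0.018 * 0.73 * 348 * 16.5 = 75.4499 BTU/hr

75.4499 BTU/hr


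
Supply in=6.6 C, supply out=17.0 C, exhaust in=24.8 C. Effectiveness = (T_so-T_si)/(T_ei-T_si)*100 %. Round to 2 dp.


eff = (17.0-6.6)/(24.8-6.6)*100 = 57.14 %

57.14 %


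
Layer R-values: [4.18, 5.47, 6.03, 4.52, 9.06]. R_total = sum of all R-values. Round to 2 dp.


R_total = 4.18 + 5.47 + 6.03 + 4.52 + 9.06 = 29.26

29.26


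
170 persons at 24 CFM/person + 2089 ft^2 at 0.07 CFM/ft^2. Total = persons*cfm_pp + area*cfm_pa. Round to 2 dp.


Total = 170*24 + 2089*0.07 = 4226.23 CFM

4226.23 CFM


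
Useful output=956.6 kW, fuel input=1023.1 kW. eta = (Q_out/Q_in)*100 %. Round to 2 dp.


eta = (956.6/1023.1)*100 = 93.50 %

93.50 %


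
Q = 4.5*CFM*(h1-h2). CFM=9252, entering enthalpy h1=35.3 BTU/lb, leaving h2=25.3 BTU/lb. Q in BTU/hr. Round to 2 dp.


Q = 4.5 * 9252 * (35.3 - 25.3) = 416340.00 BTU/hr

416340.00 BTU/hr


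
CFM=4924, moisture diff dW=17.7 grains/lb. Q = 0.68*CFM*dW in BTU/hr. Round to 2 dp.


Q = 0.68 * 4924 * 17.7 = 59265.26 BTU/hr

59265.26 BTU/hr


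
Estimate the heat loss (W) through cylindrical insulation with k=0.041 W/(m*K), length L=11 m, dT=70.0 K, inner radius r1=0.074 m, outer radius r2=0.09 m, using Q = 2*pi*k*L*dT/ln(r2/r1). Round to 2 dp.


Q = 2*pi*0.041*11*70.0/ln(0.09/0.074) = 1013.36 W

1013.36 W


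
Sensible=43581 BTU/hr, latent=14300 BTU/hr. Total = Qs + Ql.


Qt = 43581 + 14300 = 57881 BTU/hr

57881 BTU/hr


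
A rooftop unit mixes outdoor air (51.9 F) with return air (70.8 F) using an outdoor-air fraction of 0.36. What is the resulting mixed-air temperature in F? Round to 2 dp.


T_mix = 0.36*51.9 + 0.64*70.8 = 64.00 F

64.00 F


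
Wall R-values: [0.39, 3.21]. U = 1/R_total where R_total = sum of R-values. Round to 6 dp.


R_total = 0.39 + 3.21 = 3.60
U = 1/3.60 = 0.277778

0.277778


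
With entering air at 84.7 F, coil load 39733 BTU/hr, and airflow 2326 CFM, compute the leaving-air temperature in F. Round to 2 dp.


dT = 39733/(1.08*2326) = 15.8168
T_leave = 84.7 - 15.8168 = 68.88 F

68.88 F


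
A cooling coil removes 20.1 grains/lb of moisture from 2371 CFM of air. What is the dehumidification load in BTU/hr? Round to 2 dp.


Q = 0.68 * 2371 * 20.1 = 32406.83 BTU/hr

32406.83 BTU/hr


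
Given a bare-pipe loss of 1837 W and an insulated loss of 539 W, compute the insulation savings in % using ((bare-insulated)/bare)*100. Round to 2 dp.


Savings = ((1837-539)/1837)*100 = 70.66 %

70.66 %


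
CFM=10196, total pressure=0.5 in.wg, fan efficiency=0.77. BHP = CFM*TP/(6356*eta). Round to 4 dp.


BHP = 10196 * 0.5 / (6356 * 0.77) = 1.0417 hp

1.0417 hp


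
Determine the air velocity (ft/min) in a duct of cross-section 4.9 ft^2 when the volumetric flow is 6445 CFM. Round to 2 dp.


V = 6445 / 4.9 = 1315.31 ft/min

1315.31 ft/min


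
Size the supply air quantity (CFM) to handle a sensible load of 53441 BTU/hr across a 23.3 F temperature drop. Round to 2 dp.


CFM = 53441 / (1.08 * 23.3) = 2123.71

2123.71 CFM


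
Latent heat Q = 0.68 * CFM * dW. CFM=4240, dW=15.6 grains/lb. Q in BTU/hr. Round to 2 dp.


Q = 0.68 * 4240 * 15.6 = 44977.92 BTU/hr

44977.92 BTU/hr


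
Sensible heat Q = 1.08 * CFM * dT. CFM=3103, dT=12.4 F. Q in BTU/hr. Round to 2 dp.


Q = 1.08 * 3103 * 12.4 = 41555.38 BTU/hr

41555.38 BTU/hr


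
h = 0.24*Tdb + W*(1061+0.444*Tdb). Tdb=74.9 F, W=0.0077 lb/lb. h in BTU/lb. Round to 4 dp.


h = 0.24*74.9 + 0.0077*(1061+0.444*74.9) = 26.4018 BTU/lb

26.4018 BTU/lb


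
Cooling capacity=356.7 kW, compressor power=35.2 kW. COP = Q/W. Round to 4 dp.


COP = 356.7 / 35.2 = 10.1335

10.1335


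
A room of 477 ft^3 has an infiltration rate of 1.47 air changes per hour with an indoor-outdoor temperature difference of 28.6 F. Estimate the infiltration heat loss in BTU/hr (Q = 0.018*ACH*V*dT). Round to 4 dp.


Q = 0.018 * 1.47 * 477 * 28.6 = 360.9726 BTU/hr

360.9726 BTU/hr


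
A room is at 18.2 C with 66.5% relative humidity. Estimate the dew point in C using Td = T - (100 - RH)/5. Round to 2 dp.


Td = 18.2 - (100-66.5)/5 = 11.50 C

11.50 C


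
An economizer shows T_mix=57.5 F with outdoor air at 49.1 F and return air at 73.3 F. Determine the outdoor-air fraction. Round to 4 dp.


frac = (57.5 - 73.3) / (49.1 - 73.3) = 0.6529

0.6529


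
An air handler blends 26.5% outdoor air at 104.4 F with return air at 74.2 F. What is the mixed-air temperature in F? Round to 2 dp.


T_mix = 74.2 + (26.5/100)*(104.4-74.2) = 82.20 F

82.20 F


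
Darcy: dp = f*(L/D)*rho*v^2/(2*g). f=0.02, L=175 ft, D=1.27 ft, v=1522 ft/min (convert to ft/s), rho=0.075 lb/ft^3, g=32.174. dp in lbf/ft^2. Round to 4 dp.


v_fps = 1522/60 = 25.3667 ft/s
dp = 0.02*(175/1.27)*0.075*25.3667^2/(2*32.174) = 2.0669 lbf/ft^2

2.0669 lbf/ft^2


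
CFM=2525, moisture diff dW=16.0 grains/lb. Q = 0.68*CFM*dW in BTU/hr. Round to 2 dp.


Q = 0.68 * 2525 * 16.0 = 27472.00 BTU/hr

27472.00 BTU/hr


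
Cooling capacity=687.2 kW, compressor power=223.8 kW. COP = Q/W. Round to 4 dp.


COP = 687.2 / 223.8 = 3.0706

3.0706


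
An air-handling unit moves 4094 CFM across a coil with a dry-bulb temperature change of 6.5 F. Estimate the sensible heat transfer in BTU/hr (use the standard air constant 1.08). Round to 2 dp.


Q = 1.08 * 4094 * 6.5 = 28739.88 BTU/hr

28739.88 BTU/hr


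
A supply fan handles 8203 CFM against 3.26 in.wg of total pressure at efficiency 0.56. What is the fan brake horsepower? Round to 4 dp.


BHP = 8203 * 3.26 / (6356 * 0.56) = 7.5131 hp

7.5131 hp


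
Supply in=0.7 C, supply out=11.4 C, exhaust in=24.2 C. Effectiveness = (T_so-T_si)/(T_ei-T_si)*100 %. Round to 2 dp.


eff = (11.4-0.7)/(24.2-0.7)*100 = 45.53 %

45.53 %


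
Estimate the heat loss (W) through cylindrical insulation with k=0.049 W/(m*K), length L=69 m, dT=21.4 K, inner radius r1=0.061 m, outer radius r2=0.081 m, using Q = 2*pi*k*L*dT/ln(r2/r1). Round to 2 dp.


Q = 2*pi*0.049*69*21.4/ln(0.081/0.061) = 1603.14 W

1603.14 W


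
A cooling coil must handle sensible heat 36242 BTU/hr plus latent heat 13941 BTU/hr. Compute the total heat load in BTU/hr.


Qt = 36242 + 13941 = 50183 BTU/hr

50183 BTU/hr


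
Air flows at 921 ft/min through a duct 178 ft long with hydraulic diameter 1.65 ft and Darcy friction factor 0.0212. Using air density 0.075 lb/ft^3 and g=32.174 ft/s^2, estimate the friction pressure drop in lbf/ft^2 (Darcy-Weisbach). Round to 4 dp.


v_fps = 921/60 = 15.35 ft/s
dp = 0.0212*(178/1.65)*0.075*15.35^2/(2*32.174) = 0.6281 lbf/ft^2

0.6281 lbf/ft^2


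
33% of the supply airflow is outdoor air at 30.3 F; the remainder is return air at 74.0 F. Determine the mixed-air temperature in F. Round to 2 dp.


T_mix = 0.33*30.3 + 0.67*74.0 = 59.58 F

59.58 F


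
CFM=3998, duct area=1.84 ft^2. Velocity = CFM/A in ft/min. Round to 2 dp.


V = 3998 / 1.84 = 2172.83 ft/min

2172.83 ft/min


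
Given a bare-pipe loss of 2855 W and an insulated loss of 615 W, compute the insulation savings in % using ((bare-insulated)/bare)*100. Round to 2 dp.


Savings = ((2855-615)/2855)*100 = 78.46 %

78.46 %


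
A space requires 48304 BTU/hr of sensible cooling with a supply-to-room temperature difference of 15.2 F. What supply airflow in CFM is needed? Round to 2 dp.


CFM = 48304 / (1.08 * 15.2) = 2942.50

2942.50 CFM


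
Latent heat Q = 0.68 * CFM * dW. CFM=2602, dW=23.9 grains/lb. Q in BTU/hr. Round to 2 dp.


Q = 0.68 * 2602 * 23.9 = 42287.70 BTU/hr

42287.70 BTU/hr


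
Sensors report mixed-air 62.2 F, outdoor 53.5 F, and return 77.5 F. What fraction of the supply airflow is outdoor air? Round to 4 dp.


frac = (62.2 - 77.5) / (53.5 - 77.5) = 0.6375

0.6375


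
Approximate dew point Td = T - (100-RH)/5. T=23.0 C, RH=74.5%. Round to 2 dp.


Td = 23.0 - (100-74.5)/5 = 17.90 C

17.90 C


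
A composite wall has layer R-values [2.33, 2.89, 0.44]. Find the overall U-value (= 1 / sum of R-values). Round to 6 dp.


R_total = 2.33 + 2.89 + 0.44 = 5.66
U = 1/5.66 = 0.176678

0.176678


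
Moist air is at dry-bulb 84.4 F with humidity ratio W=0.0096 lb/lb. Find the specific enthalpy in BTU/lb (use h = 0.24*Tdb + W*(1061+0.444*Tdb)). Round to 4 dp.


h = 0.24*84.4 + 0.0096*(1061+0.444*84.4) = 30.8013 BTU/lb

30.8013 BTU/lb


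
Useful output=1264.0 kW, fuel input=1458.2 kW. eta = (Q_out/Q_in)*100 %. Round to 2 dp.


eta = (1264.0/1458.2)*100 = 86.68 %

86.68 %


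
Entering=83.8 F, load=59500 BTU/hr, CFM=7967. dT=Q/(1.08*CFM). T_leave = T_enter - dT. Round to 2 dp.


dT = 59500/(1.08*7967) = 6.9151
T_leave = 83.8 - 6.9151 = 76.88 F

76.88 F


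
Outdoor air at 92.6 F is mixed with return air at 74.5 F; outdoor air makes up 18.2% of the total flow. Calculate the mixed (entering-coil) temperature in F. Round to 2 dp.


T_mix = 74.5 + (18.2/100)*(92.6-74.5) = 77.79 F

77.79 F


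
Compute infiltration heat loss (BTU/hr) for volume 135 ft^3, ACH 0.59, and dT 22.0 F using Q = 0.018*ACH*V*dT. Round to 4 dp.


Q = 0.018 * 0.59 * 135 * 22.0 = 31.5414 BTU/hr

31.5414 BTU/hr


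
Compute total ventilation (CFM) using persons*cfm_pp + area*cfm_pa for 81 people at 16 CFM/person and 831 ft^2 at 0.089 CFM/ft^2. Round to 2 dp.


Total = 81*16 + 831*0.089 = 1369.96 CFM

1369.96 CFM


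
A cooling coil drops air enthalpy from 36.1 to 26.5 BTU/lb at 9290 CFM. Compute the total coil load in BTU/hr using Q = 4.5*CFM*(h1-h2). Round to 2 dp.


Q = 4.5 * 9290 * (36.1 - 26.5) = 401328.00 BTU/hr

401328.00 BTU/hr


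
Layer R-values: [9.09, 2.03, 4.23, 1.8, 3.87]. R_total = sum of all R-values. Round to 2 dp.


R_total = 9.09 + 2.03 + 4.23 + 1.8 + 3.87 = 21.02

21.02


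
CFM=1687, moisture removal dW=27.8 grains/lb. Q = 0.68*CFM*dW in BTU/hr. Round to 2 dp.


Q = 0.68 * 1687 * 27.8 = 31891.05 BTU/hr

31891.05 BTU/hr


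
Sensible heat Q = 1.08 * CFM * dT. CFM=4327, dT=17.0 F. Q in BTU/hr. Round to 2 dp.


Q = 1.08 * 4327 * 17.0 = 79443.72 BTU/hr

79443.72 BTU/hr


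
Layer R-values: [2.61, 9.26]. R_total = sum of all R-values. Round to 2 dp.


R_total = 2.61 + 9.26 = 11.87

11.87


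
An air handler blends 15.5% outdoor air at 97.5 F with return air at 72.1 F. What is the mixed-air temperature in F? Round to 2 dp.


T_mix = 72.1 + (15.5/100)*(97.5-72.1) = 76.04 F

76.04 F


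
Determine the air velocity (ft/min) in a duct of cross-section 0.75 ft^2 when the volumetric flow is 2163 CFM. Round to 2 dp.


V = 2163 / 0.75 = 2884.00 ft/min

2884.00 ft/min


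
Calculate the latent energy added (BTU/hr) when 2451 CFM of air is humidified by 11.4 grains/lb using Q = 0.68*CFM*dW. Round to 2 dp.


Q = 0.68 * 2451 * 11.4 = 19000.15 BTU/hr

19000.15 BTU/hr


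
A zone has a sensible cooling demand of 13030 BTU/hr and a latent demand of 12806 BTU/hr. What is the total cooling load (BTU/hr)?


Qt = 13030 + 12806 = 25836 BTU/hr

25836 BTU/hr


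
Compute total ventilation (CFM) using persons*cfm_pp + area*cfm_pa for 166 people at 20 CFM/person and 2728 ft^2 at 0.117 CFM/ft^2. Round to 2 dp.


Total = 166*20 + 2728*0.117 = 3639.18 CFM

3639.18 CFM


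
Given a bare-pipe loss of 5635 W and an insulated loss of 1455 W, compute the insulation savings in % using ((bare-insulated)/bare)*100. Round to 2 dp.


Savings = ((5635-1455)/5635)*100 = 74.18 %

74.18 %


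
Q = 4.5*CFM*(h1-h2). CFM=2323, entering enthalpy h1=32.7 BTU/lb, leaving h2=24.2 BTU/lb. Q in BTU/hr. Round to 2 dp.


Q = 4.5 * 2323 * (32.7 - 24.2) = 88854.75 BTU/hr

88854.75 BTU/hr


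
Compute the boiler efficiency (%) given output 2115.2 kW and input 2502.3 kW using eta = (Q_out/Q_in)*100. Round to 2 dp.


eta = (2115.2/2502.3)*100 = 84.53 %

84.53 %


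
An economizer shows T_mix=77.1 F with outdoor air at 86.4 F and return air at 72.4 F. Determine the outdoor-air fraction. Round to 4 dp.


frac = (77.1 - 72.4) / (86.4 - 72.4) = 0.3357

0.3357


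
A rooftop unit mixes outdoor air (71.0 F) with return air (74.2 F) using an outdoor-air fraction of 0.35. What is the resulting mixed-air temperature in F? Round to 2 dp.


T_mix = 0.35*71.0 + 0.65*74.2 = 73.08 F

73.08 F


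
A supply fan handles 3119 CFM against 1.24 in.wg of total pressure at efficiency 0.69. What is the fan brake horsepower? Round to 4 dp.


BHP = 3119 * 1.24 / (6356 * 0.69) = 0.8819 hp

0.8819 hp


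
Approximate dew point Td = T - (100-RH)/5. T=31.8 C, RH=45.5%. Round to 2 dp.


Td = 31.8 - (100-45.5)/5 = 20.90 C

20.90 C


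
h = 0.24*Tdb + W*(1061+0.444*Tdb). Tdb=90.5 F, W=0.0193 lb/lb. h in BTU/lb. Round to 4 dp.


h = 0.24*90.5 + 0.0193*(1061+0.444*90.5) = 42.9728 BTU/lb

42.9728 BTU/lb


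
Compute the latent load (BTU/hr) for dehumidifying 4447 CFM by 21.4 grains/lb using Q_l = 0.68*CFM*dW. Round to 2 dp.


Q = 0.68 * 4447 * 21.4 = 64712.74 BTU/hr

64712.74 BTU/hr


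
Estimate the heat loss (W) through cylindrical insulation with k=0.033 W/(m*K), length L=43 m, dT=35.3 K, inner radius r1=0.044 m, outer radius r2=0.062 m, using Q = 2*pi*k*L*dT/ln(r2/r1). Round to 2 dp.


Q = 2*pi*0.033*43*35.3/ln(0.062/0.044) = 917.73 W

917.73 W


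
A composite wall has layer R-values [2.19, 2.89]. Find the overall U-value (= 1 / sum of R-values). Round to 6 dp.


R_total = 2.19 + 2.89 = 5.08
U = 1/5.08 = 0.196850

0.196850


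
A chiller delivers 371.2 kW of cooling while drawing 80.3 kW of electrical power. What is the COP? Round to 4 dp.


COP = 371.2 / 80.3 = 4.6227

4.6227


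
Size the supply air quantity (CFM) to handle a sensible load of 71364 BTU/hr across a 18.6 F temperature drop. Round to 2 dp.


CFM = 71364 / (1.08 * 18.6) = 3552.57

3552.57 CFM


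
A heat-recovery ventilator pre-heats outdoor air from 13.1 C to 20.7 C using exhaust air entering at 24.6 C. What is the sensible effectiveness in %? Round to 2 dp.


eff = (20.7-13.1)/(24.6-13.1)*100 = 66.09 %

66.09 %


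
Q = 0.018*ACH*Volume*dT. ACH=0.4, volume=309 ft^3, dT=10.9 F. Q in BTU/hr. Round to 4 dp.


Q = 0.018 * 0.4 * 309 * 10.9 = 24.2503 BTU/hr

24.2503 BTU/hr


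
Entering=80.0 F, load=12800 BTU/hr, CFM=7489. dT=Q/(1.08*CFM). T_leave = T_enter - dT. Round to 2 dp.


dT = 12800/(1.08*7489) = 1.5826
T_leave = 80.0 - 1.5826 = 78.42 F

78.42 F


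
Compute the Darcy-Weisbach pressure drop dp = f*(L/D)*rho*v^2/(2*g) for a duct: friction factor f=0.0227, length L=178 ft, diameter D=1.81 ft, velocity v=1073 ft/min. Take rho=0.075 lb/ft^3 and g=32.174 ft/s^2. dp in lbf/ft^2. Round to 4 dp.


v_fps = 1073/60 = 17.8833 ft/s
dp = 0.0227*(178/1.81)*0.075*17.8833^2/(2*32.174) = 0.8321 lbf/ft^2

0.8321 lbf/ft^2


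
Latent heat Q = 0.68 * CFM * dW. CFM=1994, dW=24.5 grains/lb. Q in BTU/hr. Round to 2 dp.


Q = 0.68 * 1994 * 24.5 = 33220.04 BTU/hr

33220.04 BTU/hr


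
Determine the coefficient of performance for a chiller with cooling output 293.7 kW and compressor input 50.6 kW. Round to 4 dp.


COP = 293.7 / 50.6 = 5.8043

5.8043


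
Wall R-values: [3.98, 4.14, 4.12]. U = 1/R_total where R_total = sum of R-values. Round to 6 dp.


R_total = 3.98 + 4.14 + 4.12 = 12.24
U = 1/12.24 = 0.081699

0.081699


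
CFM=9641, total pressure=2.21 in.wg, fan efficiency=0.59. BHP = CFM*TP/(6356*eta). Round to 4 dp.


BHP = 9641 * 2.21 / (6356 * 0.59) = 5.6817 hp

5.6817 hp


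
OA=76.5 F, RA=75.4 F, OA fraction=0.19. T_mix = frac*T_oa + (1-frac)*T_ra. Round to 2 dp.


T_mix = 0.19*76.5 + 0.81*75.4 = 75.61 F

75.61 F


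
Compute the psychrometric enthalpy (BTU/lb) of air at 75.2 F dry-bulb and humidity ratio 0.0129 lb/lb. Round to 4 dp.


h = 0.24*75.2 + 0.0129*(1061+0.444*75.2) = 32.1656 BTU/lb

32.1656 BTU/lb


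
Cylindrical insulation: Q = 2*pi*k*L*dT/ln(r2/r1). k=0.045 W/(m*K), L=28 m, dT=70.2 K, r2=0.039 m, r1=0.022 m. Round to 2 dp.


Q = 2*pi*0.045*28*70.2/ln(0.039/0.022) = 970.73 W

970.73 W


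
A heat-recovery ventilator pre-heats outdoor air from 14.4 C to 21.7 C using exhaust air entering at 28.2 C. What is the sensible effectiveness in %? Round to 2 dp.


eff = (21.7-14.4)/(28.2-14.4)*100 = 52.90 %

52.90 %


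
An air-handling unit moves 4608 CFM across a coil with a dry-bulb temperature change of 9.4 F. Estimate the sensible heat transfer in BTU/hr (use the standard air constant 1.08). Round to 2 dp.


Q = 1.08 * 4608 * 9.4 = 46780.42 BTU/hr

46780.42 BTU/hr


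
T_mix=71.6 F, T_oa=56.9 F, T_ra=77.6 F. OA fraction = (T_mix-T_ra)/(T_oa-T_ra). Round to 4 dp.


frac = (71.6 - 77.6) / (56.9 - 77.6) = 0.2899

0.2899


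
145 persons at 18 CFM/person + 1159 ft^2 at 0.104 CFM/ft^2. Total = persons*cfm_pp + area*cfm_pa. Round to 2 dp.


Total = 145*18 + 1159*0.104 = 2730.54 CFM

2730.54 CFM


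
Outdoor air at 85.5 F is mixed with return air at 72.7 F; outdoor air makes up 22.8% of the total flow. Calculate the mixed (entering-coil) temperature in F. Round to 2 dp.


T_mix = 72.7 + (22.8/100)*(85.5-72.7) = 75.62 F

75.62 F


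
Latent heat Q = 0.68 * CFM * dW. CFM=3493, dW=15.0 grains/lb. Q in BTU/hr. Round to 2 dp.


Q = 0.68 * 3493 * 15.0 = 35628.60 BTU/hr

35628.60 BTU/hr


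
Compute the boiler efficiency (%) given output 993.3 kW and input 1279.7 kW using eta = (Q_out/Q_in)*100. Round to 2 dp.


eta = (993.3/1279.7)*100 = 77.62 %

77.62 %


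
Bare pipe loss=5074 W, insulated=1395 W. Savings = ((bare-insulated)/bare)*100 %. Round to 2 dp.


Savings = ((5074-1395)/5074)*100 = 72.51 %

72.51 %


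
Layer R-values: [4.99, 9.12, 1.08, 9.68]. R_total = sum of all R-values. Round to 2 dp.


R_total = 4.99 + 9.12 + 1.08 + 9.68 = 24.87

24.87


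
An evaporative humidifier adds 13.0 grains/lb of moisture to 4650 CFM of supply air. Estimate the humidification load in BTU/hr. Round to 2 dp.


Q = 0.68 * 4650 * 13.0 = 41106.00 BTU/hr

41106.00 BTU/hr


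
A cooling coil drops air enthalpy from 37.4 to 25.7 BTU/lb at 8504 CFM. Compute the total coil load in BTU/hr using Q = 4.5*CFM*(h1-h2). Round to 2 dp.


Q = 4.5 * 8504 * (37.4 - 25.7) = 447735.60 BTU/hr

447735.60 BTU/hr


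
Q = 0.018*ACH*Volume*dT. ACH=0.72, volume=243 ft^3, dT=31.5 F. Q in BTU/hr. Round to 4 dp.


Q = 0.018 * 0.72 * 243 * 31.5 = 99.2023 BTU/hr

99.2023 BTU/hr


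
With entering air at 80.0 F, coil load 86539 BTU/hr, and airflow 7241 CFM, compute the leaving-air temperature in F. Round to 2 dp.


dT = 86539/(1.08*7241) = 11.0660
T_leave = 80.0 - 11.0660 = 68.93 F

68.93 F


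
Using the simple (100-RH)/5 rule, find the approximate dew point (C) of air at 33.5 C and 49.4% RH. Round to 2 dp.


Td = 33.5 - (100-49.4)/5 = 23.38 C

23.38 C


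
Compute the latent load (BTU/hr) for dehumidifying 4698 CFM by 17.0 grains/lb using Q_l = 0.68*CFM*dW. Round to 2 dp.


Q = 0.68 * 4698 * 17.0 = 54308.88 BTU/hr

54308.88 BTU/hr


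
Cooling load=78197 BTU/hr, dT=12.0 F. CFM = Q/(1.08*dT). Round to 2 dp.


CFM = 78197 / (1.08 * 12.0) = 6033.72

6033.72 CFM


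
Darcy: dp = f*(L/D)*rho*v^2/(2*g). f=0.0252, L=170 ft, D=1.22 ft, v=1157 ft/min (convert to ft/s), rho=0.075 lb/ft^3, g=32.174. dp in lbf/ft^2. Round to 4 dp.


v_fps = 1157/60 = 19.2833 ft/s
dp = 0.0252*(170/1.22)*0.075*19.2833^2/(2*32.174) = 1.5219 lbf/ft^2

1.5219 lbf/ft^2


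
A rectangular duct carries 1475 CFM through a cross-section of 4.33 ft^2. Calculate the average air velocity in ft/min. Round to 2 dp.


V = 1475 / 4.33 = 340.65 ft/min

340.65 ft/min


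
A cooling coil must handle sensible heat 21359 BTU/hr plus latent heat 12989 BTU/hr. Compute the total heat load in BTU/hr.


Qt = 21359 + 12989 = 34348 BTU/hr

34348 BTU/hr


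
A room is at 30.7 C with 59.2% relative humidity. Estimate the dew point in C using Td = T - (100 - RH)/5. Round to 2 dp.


Td = 30.7 - (100-59.2)/5 = 22.54 C

22.54 C


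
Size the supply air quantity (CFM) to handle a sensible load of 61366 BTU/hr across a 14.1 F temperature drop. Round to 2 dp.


CFM = 61366 / (1.08 * 14.1) = 4029.81

4029.81 CFM


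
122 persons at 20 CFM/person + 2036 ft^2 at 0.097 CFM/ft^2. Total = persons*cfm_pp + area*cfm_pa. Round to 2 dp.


Total = 122*20 + 2036*0.097 = 2637.49 CFM

2637.49 CFM


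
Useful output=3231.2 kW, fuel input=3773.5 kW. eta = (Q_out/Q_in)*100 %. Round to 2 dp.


eta = (3231.2/3773.5)*100 = 85.63 %

85.63 %


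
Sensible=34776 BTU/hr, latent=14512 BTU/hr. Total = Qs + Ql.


Qt = 34776 + 14512 = 49288 BTU/hr

49288 BTU/hr


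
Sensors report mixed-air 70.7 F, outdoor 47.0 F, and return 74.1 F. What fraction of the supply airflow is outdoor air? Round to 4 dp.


frac = (70.7 - 74.1) / (47.0 - 74.1) = 0.1255

0.1255


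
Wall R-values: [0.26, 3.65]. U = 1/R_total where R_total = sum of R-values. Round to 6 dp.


R_total = 0.26 + 3.65 = 3.91
U = 1/3.91 = 0.255754

0.255754


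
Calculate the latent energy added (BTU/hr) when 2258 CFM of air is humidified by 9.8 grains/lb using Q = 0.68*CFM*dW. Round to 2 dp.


Q = 0.68 * 2258 * 9.8 = 15047.31 BTU/hr

15047.31 BTU/hr


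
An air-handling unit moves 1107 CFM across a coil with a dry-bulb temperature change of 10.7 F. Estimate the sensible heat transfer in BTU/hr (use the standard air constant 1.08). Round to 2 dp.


Q = 1.08 * 1107 * 10.7 = 12792.49 BTU/hr

12792.49 BTU/hr


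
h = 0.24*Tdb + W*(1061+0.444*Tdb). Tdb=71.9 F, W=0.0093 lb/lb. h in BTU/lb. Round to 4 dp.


h = 0.24*71.9 + 0.0093*(1061+0.444*71.9) = 27.4202 BTU/lb

27.4202 BTU/lb


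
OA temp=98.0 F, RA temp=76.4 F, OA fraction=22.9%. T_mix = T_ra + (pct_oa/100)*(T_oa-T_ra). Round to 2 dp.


T_mix = 76.4 + (22.9/100)*(98.0-76.4) = 81.35 F

81.35 F


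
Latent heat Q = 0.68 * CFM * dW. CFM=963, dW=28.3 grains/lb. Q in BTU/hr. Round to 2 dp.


Q = 0.68 * 963 * 28.3 = 18531.97 BTU/hr

18531.97 BTU/hr


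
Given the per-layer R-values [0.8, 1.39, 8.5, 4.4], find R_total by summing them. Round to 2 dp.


R_total = 0.8 + 1.39 + 8.5 + 4.4 = 15.09

15.09


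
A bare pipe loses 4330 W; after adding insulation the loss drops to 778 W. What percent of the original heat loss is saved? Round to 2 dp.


Savings = ((4330-778)/4330)*100 = 82.03 %

82.03 %


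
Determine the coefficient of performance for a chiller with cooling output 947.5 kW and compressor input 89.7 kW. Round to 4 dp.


COP = 947.5 / 89.7 = 10.5630

10.5630


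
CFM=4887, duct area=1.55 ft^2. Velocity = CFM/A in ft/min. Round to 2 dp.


V = 4887 / 1.55 = 3152.90 ft/min

3152.90 ft/min


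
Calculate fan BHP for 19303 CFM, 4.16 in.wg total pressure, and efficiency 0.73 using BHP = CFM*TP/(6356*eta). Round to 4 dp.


BHP = 19303 * 4.16 / (6356 * 0.73) = 17.3066 hp

17.3066 hp


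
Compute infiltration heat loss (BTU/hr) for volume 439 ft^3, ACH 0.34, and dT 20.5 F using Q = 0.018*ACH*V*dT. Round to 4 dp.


Q = 0.018 * 0.34 * 439 * 20.5 = 55.0769 BTU/hr

55.0769 BTU/hr


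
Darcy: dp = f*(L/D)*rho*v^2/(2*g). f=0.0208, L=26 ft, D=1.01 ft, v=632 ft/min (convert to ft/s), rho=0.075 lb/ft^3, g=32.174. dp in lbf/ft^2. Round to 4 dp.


v_fps = 632/60 = 10.5333 ft/s
dp = 0.0208*(26/1.01)*0.075*10.5333^2/(2*32.174) = 0.0692 lbf/ft^2

0.0692 lbf/ft^2


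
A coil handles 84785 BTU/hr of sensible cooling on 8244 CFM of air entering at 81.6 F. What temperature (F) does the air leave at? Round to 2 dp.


dT = 84785/(1.08*8244) = 9.5226
T_leave = 81.6 - 9.5226 = 72.08 F

72.08 F


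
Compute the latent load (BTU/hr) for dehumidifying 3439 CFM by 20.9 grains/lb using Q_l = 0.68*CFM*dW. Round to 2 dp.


Q = 0.68 * 3439 * 20.9 = 48875.07 BTU/hr

48875.07 BTU/hr


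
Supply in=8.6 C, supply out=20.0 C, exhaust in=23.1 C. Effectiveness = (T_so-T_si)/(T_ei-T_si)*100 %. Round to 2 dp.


eff = (20.0-8.6)/(23.1-8.6)*100 = 78.62 %

78.62 %


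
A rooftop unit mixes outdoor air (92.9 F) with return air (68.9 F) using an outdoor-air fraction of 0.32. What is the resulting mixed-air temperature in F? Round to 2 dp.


T_mix = 0.32*92.9 + 0.68*68.9 = 76.58 F

76.58 F


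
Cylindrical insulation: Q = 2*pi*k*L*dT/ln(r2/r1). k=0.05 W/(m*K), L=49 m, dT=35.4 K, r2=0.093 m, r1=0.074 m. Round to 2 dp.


Q = 2*pi*0.05*49*35.4/ln(0.093/0.074) = 2384.50 W

2384.50 W


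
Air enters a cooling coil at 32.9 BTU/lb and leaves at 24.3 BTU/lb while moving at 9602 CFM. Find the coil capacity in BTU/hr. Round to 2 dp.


Q = 4.5 * 9602 * (32.9 - 24.3) = 371597.40 BTU/hr

371597.40 BTU/hr


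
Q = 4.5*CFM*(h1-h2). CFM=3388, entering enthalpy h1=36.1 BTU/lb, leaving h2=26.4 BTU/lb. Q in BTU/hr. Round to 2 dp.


Q = 4.5 * 3388 * (36.1 - 26.4) = 147886.20 BTU/hr

147886.20 BTU/hr


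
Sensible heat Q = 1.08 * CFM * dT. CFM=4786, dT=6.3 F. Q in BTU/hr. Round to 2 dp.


Q = 1.08 * 4786 * 6.3 = 32563.94 BTU/hr

32563.94 BTU/hr


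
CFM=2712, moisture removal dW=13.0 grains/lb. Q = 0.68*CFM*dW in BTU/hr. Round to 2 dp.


Q = 0.68 * 2712 * 13.0 = 23974.08 BTU/hr

23974.08 BTU/hr


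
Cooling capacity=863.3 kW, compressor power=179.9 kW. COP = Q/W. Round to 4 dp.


COP = 863.3 / 179.9 = 4.7988

4.7988


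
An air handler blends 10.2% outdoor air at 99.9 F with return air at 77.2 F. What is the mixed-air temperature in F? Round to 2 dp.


T_mix = 77.2 + (10.2/100)*(99.9-77.2) = 79.52 F

79.52 F


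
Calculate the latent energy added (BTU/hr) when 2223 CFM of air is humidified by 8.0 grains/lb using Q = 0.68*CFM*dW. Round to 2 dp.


Q = 0.68 * 2223 * 8.0 = 12093.12 BTU/hr

12093.12 BTU/hr


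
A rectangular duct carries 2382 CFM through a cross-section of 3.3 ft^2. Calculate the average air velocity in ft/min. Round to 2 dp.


V = 2382 / 3.3 = 721.82 ft/min

721.82 ft/min


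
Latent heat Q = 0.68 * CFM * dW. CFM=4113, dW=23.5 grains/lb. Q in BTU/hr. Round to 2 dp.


Q = 0.68 * 4113 * 23.5 = 65725.74 BTU/hr

65725.74 BTU/hr


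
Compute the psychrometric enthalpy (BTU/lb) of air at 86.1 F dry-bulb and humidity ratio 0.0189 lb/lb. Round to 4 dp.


h = 0.24*86.1 + 0.0189*(1061+0.444*86.1) = 41.4394 BTU/lb

41.4394 BTU/lb


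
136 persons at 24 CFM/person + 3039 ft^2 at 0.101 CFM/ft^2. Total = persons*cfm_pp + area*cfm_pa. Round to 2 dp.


Total = 136*24 + 3039*0.101 = 3570.94 CFM

3570.94 CFM


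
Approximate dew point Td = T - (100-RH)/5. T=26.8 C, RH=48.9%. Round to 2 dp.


Td = 26.8 - (100-48.9)/5 = 16.58 C

16.58 C


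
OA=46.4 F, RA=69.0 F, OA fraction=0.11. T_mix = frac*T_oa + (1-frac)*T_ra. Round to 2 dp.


T_mix = 0.11*46.4 + 0.89*69.0 = 66.51 F

66.51 F


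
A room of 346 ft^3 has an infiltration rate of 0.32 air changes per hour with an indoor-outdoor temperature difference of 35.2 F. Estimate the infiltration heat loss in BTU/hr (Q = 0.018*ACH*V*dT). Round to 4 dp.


Q = 0.018 * 0.32 * 346 * 35.2 = 70.1522 BTU/hr

70.1522 BTU/hr


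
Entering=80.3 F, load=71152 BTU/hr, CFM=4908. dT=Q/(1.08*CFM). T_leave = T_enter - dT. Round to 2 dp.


dT = 71152/(1.08*4908) = 13.4233
T_leave = 80.3 - 13.4233 = 66.88 F

66.88 F


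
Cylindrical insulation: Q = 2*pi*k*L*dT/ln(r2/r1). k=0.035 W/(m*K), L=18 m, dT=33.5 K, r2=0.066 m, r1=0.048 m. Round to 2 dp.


Q = 2*pi*0.035*18*33.5/ln(0.066/0.048) = 416.41 W

416.41 W


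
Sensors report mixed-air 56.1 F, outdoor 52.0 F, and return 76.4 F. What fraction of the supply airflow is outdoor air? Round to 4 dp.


frac = (56.1 - 76.4) / (52.0 - 76.4) = 0.8320

0.8320


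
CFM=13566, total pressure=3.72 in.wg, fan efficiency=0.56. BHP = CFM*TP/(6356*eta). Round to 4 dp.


BHP = 13566 * 3.72 / (6356 * 0.56) = 14.1783 hp

14.1783 hp


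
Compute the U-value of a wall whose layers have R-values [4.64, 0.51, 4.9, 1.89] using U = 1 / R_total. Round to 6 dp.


R_total = 4.64 + 0.51 + 4.9 + 1.89 = 11.94
U = 1/11.94 = 0.083752

0.083752


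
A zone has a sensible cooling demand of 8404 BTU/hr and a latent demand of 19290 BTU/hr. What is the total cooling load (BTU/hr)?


Qt = 8404 + 19290 = 27694 BTU/hr

27694 BTU/hr


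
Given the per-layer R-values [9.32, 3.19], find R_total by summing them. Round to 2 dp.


R_total = 9.32 + 3.19 = 12.51

12.51


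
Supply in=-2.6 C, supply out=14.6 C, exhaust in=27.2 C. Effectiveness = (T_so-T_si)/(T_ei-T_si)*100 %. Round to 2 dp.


eff = (14.6-(-2.6))/(27.2-(-2.6))*100 = 57.72 %

57.72 %


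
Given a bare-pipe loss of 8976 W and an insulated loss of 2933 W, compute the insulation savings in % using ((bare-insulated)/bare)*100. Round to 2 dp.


Savings = ((8976-2933)/8976)*100 = 67.32 %

67.32 %


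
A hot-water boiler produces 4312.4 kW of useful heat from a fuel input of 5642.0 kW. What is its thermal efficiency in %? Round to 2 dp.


eta = (4312.4/5642.0)*100 = 76.43 %

76.43 %


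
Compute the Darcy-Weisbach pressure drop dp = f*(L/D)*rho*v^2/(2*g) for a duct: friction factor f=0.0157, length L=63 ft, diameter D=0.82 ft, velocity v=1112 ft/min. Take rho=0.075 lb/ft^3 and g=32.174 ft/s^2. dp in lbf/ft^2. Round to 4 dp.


v_fps = 1112/60 = 18.5333 ft/s
dp = 0.0157*(63/0.82)*0.075*18.5333^2/(2*32.174) = 0.4829 lbf/ft^2

0.4829 lbf/ft^2


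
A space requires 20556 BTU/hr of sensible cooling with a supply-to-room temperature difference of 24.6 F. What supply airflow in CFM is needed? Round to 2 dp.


CFM = 20556 / (1.08 * 24.6) = 773.71

773.71 CFM


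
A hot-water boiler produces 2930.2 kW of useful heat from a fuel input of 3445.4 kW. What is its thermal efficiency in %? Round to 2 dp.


eta = (2930.2/3445.4)*100 = 85.05 %

85.05 %


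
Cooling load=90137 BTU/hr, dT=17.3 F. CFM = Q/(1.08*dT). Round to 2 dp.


CFM = 90137 / (1.08 * 17.3) = 4824.29

4824.29 CFM


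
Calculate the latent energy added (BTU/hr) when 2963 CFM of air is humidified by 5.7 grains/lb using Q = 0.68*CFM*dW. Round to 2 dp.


Q = 0.68 * 2963 * 5.7 = 11484.59 BTU/hr

11484.59 BTU/hr


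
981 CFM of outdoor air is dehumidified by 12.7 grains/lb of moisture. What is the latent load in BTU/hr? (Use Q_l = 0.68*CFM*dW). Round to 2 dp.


Q = 0.68 * 981 * 12.7 = 8471.92 BTU/hr

8471.92 BTU/hr


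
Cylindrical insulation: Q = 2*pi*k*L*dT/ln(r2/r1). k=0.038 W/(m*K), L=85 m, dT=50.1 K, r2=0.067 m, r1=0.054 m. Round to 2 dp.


Q = 2*pi*0.038*85*50.1/ln(0.067/0.054) = 4713.60 W

4713.60 W


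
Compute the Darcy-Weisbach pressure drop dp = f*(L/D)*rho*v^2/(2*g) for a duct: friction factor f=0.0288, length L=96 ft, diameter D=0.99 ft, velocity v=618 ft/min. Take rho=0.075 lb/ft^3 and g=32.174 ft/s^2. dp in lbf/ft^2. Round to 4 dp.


v_fps = 618/60 = 10.3 ft/s
dp = 0.0288*(96/0.99)*0.075*10.3^2/(2*32.174) = 0.3453 lbf/ft^2

0.3453 lbf/ft^2


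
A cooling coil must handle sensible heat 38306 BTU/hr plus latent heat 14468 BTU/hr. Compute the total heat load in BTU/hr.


Qt = 38306 + 14468 = 52774 BTU/hr

52774 BTU/hr


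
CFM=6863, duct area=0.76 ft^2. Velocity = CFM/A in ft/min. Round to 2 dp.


V = 6863 / 0.76 = 9030.26 ft/min

9030.26 ft/min


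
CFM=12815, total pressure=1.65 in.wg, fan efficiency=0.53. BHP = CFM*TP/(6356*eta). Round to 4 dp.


BHP = 12815 * 1.65 / (6356 * 0.53) = 6.2769 hp

6.2769 hp


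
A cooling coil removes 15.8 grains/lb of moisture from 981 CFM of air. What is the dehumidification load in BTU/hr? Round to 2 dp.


Q = 0.68 * 981 * 15.8 = 10539.86 BTU/hr

10539.86 BTU/hr


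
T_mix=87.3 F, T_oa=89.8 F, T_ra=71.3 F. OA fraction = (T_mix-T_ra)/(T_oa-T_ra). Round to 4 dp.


frac = (87.3 - 71.3) / (89.8 - 71.3) = 0.8649

0.8649


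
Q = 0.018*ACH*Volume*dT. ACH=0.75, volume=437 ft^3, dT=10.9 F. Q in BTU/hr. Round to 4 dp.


Q = 0.018 * 0.75 * 437 * 10.9 = 64.3046 BTU/hr

64.3046 BTU/hr


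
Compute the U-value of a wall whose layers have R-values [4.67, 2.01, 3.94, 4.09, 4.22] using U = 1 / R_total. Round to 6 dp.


R_total = 4.67 + 2.01 + 3.94 + 4.09 + 4.22 = 18.93
U = 1/18.93 = 0.052826

0.052826


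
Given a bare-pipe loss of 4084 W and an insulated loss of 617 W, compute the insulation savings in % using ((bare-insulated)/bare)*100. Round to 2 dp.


Savings = ((4084-617)/4084)*100 = 84.89 %

84.89 %


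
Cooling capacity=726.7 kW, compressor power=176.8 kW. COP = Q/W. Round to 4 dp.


COP = 726.7 / 176.8 = 4.1103

4.1103


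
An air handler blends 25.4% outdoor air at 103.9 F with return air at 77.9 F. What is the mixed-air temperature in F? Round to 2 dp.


T_mix = 77.9 + (25.4/100)*(103.9-77.9) = 84.50 F

84.50 F


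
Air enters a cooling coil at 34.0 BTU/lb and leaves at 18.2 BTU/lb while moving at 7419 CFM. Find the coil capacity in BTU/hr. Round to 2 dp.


Q = 4.5 * 7419 * (34.0 - 18.2) = 527490.90 BTU/hr

527490.90 BTU/hr


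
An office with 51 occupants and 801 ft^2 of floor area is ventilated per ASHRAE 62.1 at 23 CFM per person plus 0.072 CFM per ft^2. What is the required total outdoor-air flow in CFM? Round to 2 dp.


Total = 51*23 + 801*0.072 = 1230.67 CFM

1230.67 CFM


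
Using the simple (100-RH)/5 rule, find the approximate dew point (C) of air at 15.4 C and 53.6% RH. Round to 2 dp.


Td = 15.4 - (100-53.6)/5 = 6.12 C

6.12 C


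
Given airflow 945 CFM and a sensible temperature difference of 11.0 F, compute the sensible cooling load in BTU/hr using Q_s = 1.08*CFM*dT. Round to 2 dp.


Q = 1.08 * 945 * 11.0 = 11226.60 BTU/hr

11226.60 BTU/hr


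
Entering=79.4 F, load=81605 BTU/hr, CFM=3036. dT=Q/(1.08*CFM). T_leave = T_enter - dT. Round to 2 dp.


dT = 81605/(1.08*3036) = 24.8881
T_leave = 79.4 - 24.8881 = 54.51 F

54.51 F


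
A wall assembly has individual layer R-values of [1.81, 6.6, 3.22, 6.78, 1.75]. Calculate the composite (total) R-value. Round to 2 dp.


R_total = 1.81 + 6.6 + 3.22 + 6.78 + 1.75 = 20.16

20.16
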